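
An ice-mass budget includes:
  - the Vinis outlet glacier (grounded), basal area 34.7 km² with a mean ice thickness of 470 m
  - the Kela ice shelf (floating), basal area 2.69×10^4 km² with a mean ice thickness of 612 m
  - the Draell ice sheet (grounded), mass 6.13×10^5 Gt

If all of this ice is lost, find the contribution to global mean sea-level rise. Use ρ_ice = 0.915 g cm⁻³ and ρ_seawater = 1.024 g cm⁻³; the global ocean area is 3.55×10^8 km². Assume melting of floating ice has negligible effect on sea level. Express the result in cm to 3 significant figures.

Vinis: ice volume = 34.7 km² × 470 m = 16.31 km³; 16.31 × (915/1024) = 14.57 km³ of water.
The Kela ice shelf is floating and already displaces its own weight of water, so its melt adds essentially nothing to sea level.
Draell: 6.13×10^5 Gt = 6.130×10^17 kg; dividing by ρ_w = 1.024 g cm⁻³ = 1024 kg m⁻³ gives 5.986×10^14 m³ of water.
Total added water ≈ 5.986×10^14 m³ over 3.55×10^14 m² → Δh = 1.69 m = 169 cm.

≈ 169 cm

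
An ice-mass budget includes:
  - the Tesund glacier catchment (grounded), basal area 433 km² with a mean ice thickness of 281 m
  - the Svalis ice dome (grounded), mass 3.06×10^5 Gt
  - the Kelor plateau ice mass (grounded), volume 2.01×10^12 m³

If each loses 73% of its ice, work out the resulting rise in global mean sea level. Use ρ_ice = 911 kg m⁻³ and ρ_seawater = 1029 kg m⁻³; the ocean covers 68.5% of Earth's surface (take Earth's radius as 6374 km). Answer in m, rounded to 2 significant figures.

Tesund: ice volume = 433 km² × 281 m = 121.7 km³; 0.73 × 121.7 × (911/1029) = 78.64 km³ of water.
Svalis: 0.73 × 3.06×10^5 Gt = 2.234×10^17 kg; dividing by ρ_w = 1029 kg m⁻³ gives 2.171×10^14 m³ of water.
Kelor: 0.73 × 2.01×10^12 m³ × (911/1029) = 1.299×10^12 m³ of water.
Total added water ≈ 2.185×10^14 m³ over 3.50×10^14 m² → Δh = 0.625 m.

≈ 0.62 m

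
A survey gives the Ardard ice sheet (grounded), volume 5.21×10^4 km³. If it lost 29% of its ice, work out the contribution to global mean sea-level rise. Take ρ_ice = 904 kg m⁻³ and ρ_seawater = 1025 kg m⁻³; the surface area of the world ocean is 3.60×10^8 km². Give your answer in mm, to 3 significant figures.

Ardard: 0.29 × 5.21×10^4 km³ × (904/1025) = 1.333×10^4 km³ of water.
Spread over 3.60×10^14 m² of ocean, Δh = 1.333×10^13 / 3.60×10^14 = 0.0370 m = 37.0 mm.

≈ 37.0 mm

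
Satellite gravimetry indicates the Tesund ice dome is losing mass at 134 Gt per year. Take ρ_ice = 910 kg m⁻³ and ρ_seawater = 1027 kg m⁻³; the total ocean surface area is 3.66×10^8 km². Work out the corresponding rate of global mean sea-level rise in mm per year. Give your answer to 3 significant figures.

≈ 0.356 mm/yr

ρ_w = 1027 kg m⁻³. Annual water volume added = 134 Gt / ρ_w = 1.340×10^14 kg / 1027 kg m⁻³ = 1.305×10^11 m³.
Δh per year = 1.305×10^11 / 3.66×10^14 = 3.56×10^-4 m = 0.356 mm.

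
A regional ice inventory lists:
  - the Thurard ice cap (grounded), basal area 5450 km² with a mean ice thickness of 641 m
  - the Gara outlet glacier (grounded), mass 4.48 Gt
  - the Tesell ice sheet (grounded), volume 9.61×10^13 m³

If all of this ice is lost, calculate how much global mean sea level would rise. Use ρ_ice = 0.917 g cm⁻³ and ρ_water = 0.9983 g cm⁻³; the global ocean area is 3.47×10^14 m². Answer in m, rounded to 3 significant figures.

Thurard: ice volume = 5450 km² × 641 m = 3493 km³; 3493 × (917/998.3) = 3209 km³ of water.
Gara: 4.48 Gt = 4.480×10^12 kg; dividing by ρ_w = 0.9983 g cm⁻³ = 998.3 kg m⁻³ gives 4.488×10^9 m³ of water.
Tesell: 9.61×10^13 m³ × (917/998.3) = 8.827×10^13 m³ of water.
Total added water ≈ 9.149×10^13 m³ over 3.47×10^14 m² → Δh = 0.264 m.

≈ 0.264 m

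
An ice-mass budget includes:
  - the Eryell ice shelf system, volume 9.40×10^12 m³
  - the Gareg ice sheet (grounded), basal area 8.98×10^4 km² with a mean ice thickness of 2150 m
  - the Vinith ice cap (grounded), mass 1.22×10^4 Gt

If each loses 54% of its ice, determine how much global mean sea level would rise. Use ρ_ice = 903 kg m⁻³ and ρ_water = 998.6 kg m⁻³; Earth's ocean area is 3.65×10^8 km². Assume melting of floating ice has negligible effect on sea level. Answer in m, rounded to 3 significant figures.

The Eryell ice shelf system is floating and already displaces its own weight of water, so its melt adds essentially nothing to sea level.
Gareg: ice volume = 8.98×10^4 km² × 2150 m = 1.931×10^5 km³; 0.54 × 1.931×10^5 × (903/998.6) = 9.428×10^4 km³ of water.
Vinith: 0.54 × 1.22×10^4 Gt = 6.588×10^15 kg; dividing by ρ_w = 998.6 kg m⁻³ gives 6.597×10^12 m³ of water.
Total added water ≈ 1.009×10^14 m³ over 3.65×10^14 m² → Δh = 0.276 m.

≈ 0.276 m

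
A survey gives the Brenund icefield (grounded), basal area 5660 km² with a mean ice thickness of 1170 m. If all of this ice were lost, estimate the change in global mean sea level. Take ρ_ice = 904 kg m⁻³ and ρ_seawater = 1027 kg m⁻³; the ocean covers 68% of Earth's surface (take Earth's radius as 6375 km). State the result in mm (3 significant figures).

Brenund: ice volume = 5660 km² × 1170 m = 6622 km³; 6622 × (904/1027) = 5829 km³ of water.
Spread over 3.47×10^14 m² of ocean, Δh = 5.829×10^12 / 3.47×10^14 = 0.0168 m = 16.8 mm.

≈ 16.8 mm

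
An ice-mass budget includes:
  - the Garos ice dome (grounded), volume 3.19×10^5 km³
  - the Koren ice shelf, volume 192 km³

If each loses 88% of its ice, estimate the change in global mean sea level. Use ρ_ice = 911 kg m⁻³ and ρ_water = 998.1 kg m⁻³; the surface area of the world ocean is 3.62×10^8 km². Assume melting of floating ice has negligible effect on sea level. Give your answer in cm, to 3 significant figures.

Garos: 0.88 × 3.19×10^5 km³ × (911/998.1) = 2.562×10^5 km³ of water.
The Koren ice shelf is floating and already displaces its own weight of water, so its melt adds essentially nothing to sea level.
Total added water ≈ 2.562×10^14 m³ over 3.62×10^14 m² → Δh = 0.708 m = 70.8 cm.

≈ 70.8 cm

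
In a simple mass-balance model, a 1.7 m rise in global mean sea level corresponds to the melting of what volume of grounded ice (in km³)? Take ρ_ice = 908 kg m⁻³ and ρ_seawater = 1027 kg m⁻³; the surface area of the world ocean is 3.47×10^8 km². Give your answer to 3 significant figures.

Required water volume = Δh × A = 1.7 m × 3.47×10^14 m² = 5.899×10^14 m³ = 5.899×10^5 km³.
Ice volume = water volume × ρ_w/ρ_ice = 5.899×10^5 × 1027/908 = 6.67×10^5 km³.

≈ 6.67×10^5 km³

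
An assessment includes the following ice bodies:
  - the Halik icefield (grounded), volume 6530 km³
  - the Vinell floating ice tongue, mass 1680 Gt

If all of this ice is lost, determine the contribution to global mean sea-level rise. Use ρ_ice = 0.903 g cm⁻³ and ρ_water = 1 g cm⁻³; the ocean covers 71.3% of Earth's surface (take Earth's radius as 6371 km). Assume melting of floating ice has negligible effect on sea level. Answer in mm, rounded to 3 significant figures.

Halik: 6530 km³ × (903/1000) = 5897 km³ of water.
The Vinell floating ice tongue is floating and already displaces its own weight of water, so its melt adds essentially nothing to sea level.
Total added water ≈ 5.897×10^12 m³ over 3.64×10^14 m² → Δh = 0.0162 m = 16.2 mm.

≈ 16.2 mm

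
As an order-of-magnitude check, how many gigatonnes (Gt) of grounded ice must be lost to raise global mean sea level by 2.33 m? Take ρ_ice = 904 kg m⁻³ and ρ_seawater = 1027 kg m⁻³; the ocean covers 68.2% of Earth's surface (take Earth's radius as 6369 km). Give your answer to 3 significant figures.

Required water volume = Δh × A = 2.33 m × 3.48×10^14 m² = 8.100×10^14 m³.
ρ_w = 1027 kg m⁻³, so the mass of water = 8.100×10^14 m³ × 1027 kg m⁻³ = 8.319×10^17 kg = 8.32×10^5 Gt (and the same mass of ice, by conservation).

≈ 8.32×10^5 Gt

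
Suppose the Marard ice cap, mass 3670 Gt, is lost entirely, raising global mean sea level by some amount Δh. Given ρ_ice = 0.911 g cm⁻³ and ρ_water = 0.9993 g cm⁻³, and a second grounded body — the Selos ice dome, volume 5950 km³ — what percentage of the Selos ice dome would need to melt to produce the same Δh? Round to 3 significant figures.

Equal sea-level rise means equal mass of meltwater, i.e. equal mass of ice lost.
Ice mass of Marard: 3.670×10^15 kg; ice mass of Selos: 5.420×10^15 kg.
Fraction required = 3.670×10^15 / 5.420×10^15 = 0.677 → 67.7 %.

≈ 67.7 %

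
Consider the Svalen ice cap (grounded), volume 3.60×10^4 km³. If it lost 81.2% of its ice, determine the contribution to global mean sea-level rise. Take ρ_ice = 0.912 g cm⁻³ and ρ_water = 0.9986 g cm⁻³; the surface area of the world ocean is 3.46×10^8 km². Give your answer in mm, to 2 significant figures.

Svalen: 0.812 × 3.60×10^4 km³ × (912/998.6) = 2.670×10^4 km³ of water.
Spread over 3.46×10^14 m² of ocean, Δh = 2.670×10^13 / 3.46×10^14 = 0.0772 m = 77 mm.

≈ 77 mm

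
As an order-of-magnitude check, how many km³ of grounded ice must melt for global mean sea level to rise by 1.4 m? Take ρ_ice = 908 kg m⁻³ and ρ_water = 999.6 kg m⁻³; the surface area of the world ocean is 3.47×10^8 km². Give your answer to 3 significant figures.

Required water volume = Δh × A = 1.4 m × 3.47×10^14 m² = 4.858×10^14 m³ = 4.858×10^5 km³.
Ice volume = water volume × ρ_w/ρ_ice = 4.858×10^5 × 999.6/908 = 5.35×10^5 km³.

≈ 5.35×10^5 km³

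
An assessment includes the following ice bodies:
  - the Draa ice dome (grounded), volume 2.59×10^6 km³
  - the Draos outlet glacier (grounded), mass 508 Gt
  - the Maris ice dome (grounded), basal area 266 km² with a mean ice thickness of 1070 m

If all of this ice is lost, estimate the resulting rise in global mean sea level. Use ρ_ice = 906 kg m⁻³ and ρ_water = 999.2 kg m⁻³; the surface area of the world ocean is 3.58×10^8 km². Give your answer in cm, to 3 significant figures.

Draa: 2.59×10^6 km³ × (906/999.2) = 2.348×10^6 km³ of water.
Draos: 508 Gt = 5.080×10^14 kg; dividing by ρ_w = 999.2 kg m⁻³ gives 5.084×10^11 m³ of water.
Maris: ice volume = 266 km² × 1070 m = 284.6 km³; 284.6 × (906/999.2) = 258.1 km³ of water.
Total added water ≈ 2.349×10^15 m³ over 3.58×10^14 m² → Δh = 6.56 m = 656 cm.

≈ 656 cm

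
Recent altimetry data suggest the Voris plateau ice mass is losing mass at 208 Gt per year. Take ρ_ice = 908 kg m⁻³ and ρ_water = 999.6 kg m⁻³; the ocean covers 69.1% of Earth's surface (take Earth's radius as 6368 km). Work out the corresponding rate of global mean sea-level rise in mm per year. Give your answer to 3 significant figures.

≈ 0.591 mm/yr

ρ_w = 999.6 kg m⁻³. Annual water volume added = 208 Gt / ρ_w = 2.080×10^14 kg / 999.6 kg m⁻³ = 2.081×10^11 m³.
Δh per year = 2.081×10^11 / 3.52×10^14 = 5.91×10^-4 m = 0.591 mm.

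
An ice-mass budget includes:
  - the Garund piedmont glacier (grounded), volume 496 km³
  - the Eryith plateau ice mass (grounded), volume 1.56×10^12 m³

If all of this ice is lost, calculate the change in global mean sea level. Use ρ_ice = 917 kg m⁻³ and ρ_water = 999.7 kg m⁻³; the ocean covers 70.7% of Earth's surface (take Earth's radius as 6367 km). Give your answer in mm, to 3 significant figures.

Garund: 496 km³ × (917/999.7) = 455.0 km³ of water.
Eryith: 1.56×10^12 m³ × (917/999.7) = 1.431×10^12 m³ of water.
Total added water ≈ 1.886×10^12 m³ over 3.60×10^14 m² → Δh = 5.24×10^-3 m = 5.24 mm.

≈ 5.24 mm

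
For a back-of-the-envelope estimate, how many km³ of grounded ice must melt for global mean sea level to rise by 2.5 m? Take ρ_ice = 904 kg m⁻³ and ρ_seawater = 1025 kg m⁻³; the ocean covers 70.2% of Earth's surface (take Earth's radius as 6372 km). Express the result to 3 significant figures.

Required water volume = Δh × A = 2.5 m × 3.58×10^14 m² = 8.954×10^14 m³ = 8.954×10^5 km³.
Ice volume = water volume × ρ_w/ρ_ice = 8.954×10^5 × 1025/904 = 1.02×10^6 km³.

≈ 1.02×10^6 km³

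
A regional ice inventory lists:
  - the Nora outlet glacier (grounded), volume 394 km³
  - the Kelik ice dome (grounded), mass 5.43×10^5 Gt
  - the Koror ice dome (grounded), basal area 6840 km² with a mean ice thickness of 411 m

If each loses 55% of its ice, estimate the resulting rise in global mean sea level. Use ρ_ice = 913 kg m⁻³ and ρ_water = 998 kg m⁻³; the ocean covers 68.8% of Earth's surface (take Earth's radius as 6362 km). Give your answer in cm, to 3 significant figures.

Nora: 0.55 × 394 km³ × (913/998) = 198.2 km³ of water.
Kelik: 0.55 × 5.43×10^5 Gt = 2.986×10^17 kg; dividing by ρ_w = 998 kg m⁻³ gives 2.992×10^14 m³ of water.
Koror: ice volume = 6840 km² × 411 m = 2811 km³; 0.55 × 2811 × (913/998) = 1414 km³ of water.
Total added water ≈ 3.009×10^14 m³ over 3.50×10^14 m² → Δh = 0.860 m = 86.0 cm.

≈ 86.0 cm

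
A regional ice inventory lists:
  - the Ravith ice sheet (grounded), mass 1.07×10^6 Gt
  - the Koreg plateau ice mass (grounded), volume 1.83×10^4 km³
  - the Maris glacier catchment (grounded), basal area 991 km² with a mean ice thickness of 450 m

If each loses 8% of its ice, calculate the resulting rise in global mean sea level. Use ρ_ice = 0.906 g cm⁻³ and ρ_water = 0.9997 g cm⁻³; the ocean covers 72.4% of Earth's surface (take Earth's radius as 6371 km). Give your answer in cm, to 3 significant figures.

Ravith: 0.08 × 1.07×10^6 Gt = 8.560×10^16 kg; dividing by ρ_w = 0.9997 g cm⁻³ = 999.7 kg m⁻³ gives 8.563×10^13 m³ of water.
Koreg: 0.08 × 1.83×10^4 km³ × (906/999.7) = 1327 km³ of water.
Maris: ice volume = 991 km² × 450 m = 445.9 km³; 0.08 × 445.9 × (906/999.7) = 32.33 km³ of water.
Total added water ≈ 8.698×10^13 m³ over 3.69×10^14 m² → Δh = 0.236 m = 23.6 cm.

≈ 23.6 cm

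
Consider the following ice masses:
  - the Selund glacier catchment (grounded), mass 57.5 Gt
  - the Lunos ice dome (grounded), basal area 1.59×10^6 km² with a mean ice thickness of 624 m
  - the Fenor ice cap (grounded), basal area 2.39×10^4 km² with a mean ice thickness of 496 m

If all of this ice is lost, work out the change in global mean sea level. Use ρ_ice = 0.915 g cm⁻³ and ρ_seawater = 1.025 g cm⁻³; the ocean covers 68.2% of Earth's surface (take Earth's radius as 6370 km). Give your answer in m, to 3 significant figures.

≈ 2.58 m

Selund: 57.5 Gt = 5.750×10^13 kg; dividing by ρ_w = 1.025 g cm⁻³ = 1025 kg m⁻³ gives 5.610×10^10 m³ of water.
Lunos: ice volume = 1.59×10^6 km² × 624 m = 9.922×10^5 km³; 9.922×10^5 × (915/1025) = 8.857×10^5 km³ of water.
Fenor: ice volume = 2.39×10^4 km² × 496 m = 1.185×10^4 km³; 1.185×10^4 × (915/1025) = 1.058×10^4 km³ of water.
Total added water ≈ 8.963×10^14 m³ over 3.48×10^14 m² → Δh = 2.58 m.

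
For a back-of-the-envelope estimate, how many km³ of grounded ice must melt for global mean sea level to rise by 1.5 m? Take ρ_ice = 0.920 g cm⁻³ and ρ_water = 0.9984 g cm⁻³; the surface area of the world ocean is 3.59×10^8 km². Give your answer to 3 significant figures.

≈ 5.84×10^5 km³

Required water volume = Δh × A = 1.5 m × 3.59×10^14 m² = 5.385×10^14 m³ = 5.385×10^5 km³.
Ice volume = water volume × ρ_w/ρ_ice = 5.385×10^5 × 998.4/920 = 5.84×10^5 km³.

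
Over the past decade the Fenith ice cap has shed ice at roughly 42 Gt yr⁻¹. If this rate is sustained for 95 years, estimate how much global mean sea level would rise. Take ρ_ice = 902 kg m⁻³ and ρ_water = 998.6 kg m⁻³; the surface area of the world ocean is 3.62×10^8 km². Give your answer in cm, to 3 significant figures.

≈ 1.10 cm

Total mass lost = 42 Gt/yr × 95 yr = 3990 Gt = 3.990×10^15 kg.
ρ_w = 998.6 kg m⁻³, so water volume = 3.990×10^15 / 998.6 = 3.996×10^12 m³.
Δh = 3.996×10^12 / 3.62×10^14 = 0.0110 m = 1.10 cm.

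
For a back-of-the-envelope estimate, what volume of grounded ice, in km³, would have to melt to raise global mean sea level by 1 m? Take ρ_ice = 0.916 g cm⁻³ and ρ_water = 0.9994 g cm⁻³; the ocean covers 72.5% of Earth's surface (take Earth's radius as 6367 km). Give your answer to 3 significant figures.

Required water volume = Δh × A = 1 m × 3.69×10^14 m² = 3.693×10^14 m³ = 3.693×10^5 km³.
Ice volume = water volume × ρ_w/ρ_ice = 3.693×10^5 × 999.4/916 = 4.03×10^5 km³.

≈ 4.03×10^5 km³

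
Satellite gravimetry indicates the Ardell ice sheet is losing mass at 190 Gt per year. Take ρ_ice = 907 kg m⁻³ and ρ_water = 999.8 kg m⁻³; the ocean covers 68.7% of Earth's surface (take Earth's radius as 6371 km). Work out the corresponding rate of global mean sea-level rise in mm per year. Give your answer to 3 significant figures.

ρ_w = 999.8 kg m⁻³. Annual water volume added = 190 Gt / ρ_w = 1.900×10^14 kg / 999.8 kg m⁻³ = 1.900×10^11 m³.
Δh per year = 1.900×10^11 / 3.50×10^14 = 5.42×10^-4 m = 0.542 mm.

≈ 0.542 mm/yr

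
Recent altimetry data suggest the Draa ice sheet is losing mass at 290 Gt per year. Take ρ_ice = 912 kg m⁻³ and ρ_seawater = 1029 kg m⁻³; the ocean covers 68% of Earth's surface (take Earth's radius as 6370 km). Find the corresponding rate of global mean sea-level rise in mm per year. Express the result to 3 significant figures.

ρ_w = 1029 kg m⁻³. Annual water volume added = 290 Gt / ρ_w = 2.900×10^14 kg / 1029 kg m⁻³ = 2.818×10^11 m³.
Δh per year = 2.818×10^11 / 3.47×10^14 = 8.13×10^-4 m = 0.813 mm.

≈ 0.813 mm/yr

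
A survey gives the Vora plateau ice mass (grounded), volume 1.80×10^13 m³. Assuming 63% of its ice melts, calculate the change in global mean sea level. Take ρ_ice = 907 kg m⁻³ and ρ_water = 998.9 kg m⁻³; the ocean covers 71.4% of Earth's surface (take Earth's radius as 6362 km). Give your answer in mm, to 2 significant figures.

≈ 28 mm

Vora: 0.63 × 1.80×10^13 m³ × (907/998.9) = 1.030×10^13 m³ of water.
Spread over 3.63×10^14 m² of ocean, Δh = 1.030×10^13 / 3.63×10^14 = 0.0284 m = 28 mm.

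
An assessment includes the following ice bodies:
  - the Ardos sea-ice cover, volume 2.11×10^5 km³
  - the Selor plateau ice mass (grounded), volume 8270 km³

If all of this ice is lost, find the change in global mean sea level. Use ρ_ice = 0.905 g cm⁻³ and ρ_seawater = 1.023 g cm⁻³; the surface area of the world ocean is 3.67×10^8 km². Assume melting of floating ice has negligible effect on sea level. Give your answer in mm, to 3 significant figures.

≈ 19.9 mm

The Ardos sea-ice cover is floating and already displaces its own weight of water, so its melt adds essentially nothing to sea level.
Selor: 8270 km³ × (905/1023) = 7316 km³ of water.
Total added water ≈ 7.316×10^12 m³ over 3.67×10^14 m² → Δh = 0.0199 m = 19.9 mm.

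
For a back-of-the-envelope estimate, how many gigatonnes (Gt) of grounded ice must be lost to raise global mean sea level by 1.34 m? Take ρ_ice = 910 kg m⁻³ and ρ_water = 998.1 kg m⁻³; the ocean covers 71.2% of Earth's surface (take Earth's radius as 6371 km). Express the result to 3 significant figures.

≈ 4.86×10^5 Gt

Required water volume = Δh × A = 1.34 m × 3.63×10^14 m² = 4.866×10^14 m³.
ρ_w = 998.1 kg m⁻³, so the mass of water = 4.866×10^14 m³ × 998.1 kg m⁻³ = 4.857×10^17 kg = 4.86×10^5 Gt (and the same mass of ice, by conservation).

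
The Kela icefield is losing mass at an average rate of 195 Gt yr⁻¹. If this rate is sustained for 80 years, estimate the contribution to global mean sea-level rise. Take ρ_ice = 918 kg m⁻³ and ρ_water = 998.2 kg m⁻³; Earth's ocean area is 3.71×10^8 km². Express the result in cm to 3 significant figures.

≈ 4.21 cm

Total mass lost = 195 Gt/yr × 80 yr = 1.560×10^4 Gt = 1.560×10^16 kg.
ρ_w = 998.2 kg m⁻³, so water volume = 1.560×10^16 / 998.2 = 1.563×10^13 m³.
Δh = 1.563×10^13 / 3.71×10^14 = 0.0421 m = 4.21 cm.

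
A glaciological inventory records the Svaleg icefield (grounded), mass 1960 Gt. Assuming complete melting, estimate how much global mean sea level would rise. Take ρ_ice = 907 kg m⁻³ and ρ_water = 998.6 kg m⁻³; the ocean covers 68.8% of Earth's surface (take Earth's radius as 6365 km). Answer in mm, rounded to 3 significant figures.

Svaleg: 1960 Gt = 1.960×10^15 kg; dividing by ρ_w = 998.6 kg m⁻³ gives 1.963×10^12 m³ of water.
Spread over 3.50×10^14 m² of ocean, Δh = 1.963×10^12 / 3.50×10^14 = 5.60×10^-3 m = 5.60 mm.

≈ 5.60 mm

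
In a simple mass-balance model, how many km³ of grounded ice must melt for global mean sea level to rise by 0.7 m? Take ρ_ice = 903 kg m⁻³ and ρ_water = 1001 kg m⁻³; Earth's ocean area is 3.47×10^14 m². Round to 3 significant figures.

Required water volume = Δh × A = 0.7 m × 3.47×10^14 m² = 2.429×10^14 m³ = 2.429×10^5 km³.
Ice volume = water volume × ρ_w/ρ_ice = 2.429×10^5 × 1001/903 = 2.69×10^5 km³.

≈ 2.69×10^5 km³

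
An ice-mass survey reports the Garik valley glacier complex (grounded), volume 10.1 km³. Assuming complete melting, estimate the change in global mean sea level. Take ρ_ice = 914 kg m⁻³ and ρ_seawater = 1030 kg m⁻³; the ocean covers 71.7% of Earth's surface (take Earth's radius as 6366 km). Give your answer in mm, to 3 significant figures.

Garik: 10.1 km³ × (914/1030) = 8.963 km³ of water.
Spread over 3.65×10^14 m² of ocean, Δh = 8.963×10^9 / 3.65×10^14 = 2.45×10^-5 m = 0.0245 mm.

≈ 0.0245 mm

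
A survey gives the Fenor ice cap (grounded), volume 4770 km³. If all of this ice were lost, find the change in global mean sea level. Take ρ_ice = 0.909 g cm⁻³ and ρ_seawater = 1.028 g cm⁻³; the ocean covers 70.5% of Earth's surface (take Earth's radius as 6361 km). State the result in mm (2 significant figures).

≈ 12 mm

Fenor: 4770 km³ × (909/1028) = 4218 km³ of water.
Spread over 3.58×10^14 m² of ocean, Δh = 4.218×10^12 / 3.58×10^14 = 0.0118 m = 12 mm.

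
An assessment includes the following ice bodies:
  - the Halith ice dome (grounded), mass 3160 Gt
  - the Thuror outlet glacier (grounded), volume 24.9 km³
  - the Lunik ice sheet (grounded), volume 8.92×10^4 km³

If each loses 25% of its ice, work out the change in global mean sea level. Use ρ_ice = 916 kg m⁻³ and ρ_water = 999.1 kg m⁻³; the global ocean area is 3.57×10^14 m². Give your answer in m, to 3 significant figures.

Halith: 0.25 × 3160 Gt = 7.900×10^14 kg; dividing by ρ_w = 999.1 kg m⁻³ gives 7.907×10^11 m³ of water.
Thuror: 0.25 × 24.9 km³ × (916/999.1) = 5.707 km³ of water.
Lunik: 0.25 × 8.92×10^4 km³ × (916/999.1) = 2.045×10^4 km³ of water.
Total added water ≈ 2.124×10^13 m³ over 3.57×10^14 m² → Δh = 0.0595 m.

≈ 0.0595 m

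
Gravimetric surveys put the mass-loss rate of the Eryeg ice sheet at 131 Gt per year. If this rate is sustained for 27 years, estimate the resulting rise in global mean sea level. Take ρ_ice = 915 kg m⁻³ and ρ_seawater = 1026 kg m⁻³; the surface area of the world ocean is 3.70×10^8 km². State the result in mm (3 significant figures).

Total mass lost = 131 Gt/yr × 27 yr = 3537 Gt = 3.537×10^15 kg.
ρ_w = 1026 kg m⁻³, so water volume = 3.537×10^15 / 1026 = 3.447×10^12 m³.
Δh = 3.447×10^12 / 3.70×10^14 = 9.32×10^-3 m = 9.32 mm.

≈ 9.32 mm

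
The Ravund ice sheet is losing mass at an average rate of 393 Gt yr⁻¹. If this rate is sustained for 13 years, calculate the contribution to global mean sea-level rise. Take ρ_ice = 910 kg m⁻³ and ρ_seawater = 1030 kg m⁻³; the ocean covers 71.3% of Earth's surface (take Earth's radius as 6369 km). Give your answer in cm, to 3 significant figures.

≈ 1.36 cm

Total mass lost = 393 Gt/yr × 13 yr = 5109 Gt = 5.109×10^15 kg.
ρ_w = 1030 kg m⁻³, so water volume = 5.109×10^15 / 1030 = 4.960×10^12 m³.
Δh = 4.960×10^12 / 3.63×10^14 = 0.0136 m = 1.36 cm.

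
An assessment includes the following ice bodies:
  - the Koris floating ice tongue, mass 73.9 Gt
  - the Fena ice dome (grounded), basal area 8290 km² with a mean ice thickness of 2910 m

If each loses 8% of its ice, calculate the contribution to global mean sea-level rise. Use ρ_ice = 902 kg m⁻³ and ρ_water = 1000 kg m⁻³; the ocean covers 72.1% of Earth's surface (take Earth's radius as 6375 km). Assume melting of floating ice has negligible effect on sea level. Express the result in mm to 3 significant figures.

The Koris floating ice tongue is floating and already displaces its own weight of water, so its melt adds essentially nothing to sea level.
Fena: ice volume = 8290 km² × 2910 m = 2.412×10^4 km³; 0.08 × 2.412×10^4 × (902/1000) = 1741 km³ of water.
Total added water ≈ 1.741×10^12 m³ over 3.68×10^14 m² → Δh = 4.73×10^-3 m = 4.73 mm.

≈ 4.73 mm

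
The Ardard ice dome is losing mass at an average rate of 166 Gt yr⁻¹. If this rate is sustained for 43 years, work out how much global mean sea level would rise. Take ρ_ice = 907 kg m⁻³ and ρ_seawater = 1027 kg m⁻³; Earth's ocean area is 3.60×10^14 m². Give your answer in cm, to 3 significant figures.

Total mass lost = 166 Gt/yr × 43 yr = 7138 Gt = 7.138×10^15 kg.
ρ_w = 1027 kg m⁻³, so water volume = 7.138×10^15 / 1027 = 6.950×10^12 m³.
Δh = 6.950×10^12 / 3.60×10^14 = 0.0193 m = 1.93 cm.

≈ 1.93 cm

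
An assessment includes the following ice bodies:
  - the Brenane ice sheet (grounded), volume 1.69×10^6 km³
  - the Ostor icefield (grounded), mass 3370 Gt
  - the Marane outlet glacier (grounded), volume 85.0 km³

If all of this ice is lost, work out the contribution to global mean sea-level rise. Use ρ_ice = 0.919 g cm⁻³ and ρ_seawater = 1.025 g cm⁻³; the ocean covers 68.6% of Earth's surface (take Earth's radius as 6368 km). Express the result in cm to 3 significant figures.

≈ 434 cm

Brenane: 1.69×10^6 km³ × (919/1025) = 1.515×10^6 km³ of water.
Ostor: 3370 Gt = 3.370×10^15 kg; dividing by ρ_w = 1.025 g cm⁻³ = 1025 kg m⁻³ gives 3.288×10^12 m³ of water.
Marane: 85.0 km³ × (919/1025) = 76.21 km³ of water.
Total added water ≈ 1.519×10^15 m³ over 3.50×10^14 m² → Δh = 4.34 m = 434 cm.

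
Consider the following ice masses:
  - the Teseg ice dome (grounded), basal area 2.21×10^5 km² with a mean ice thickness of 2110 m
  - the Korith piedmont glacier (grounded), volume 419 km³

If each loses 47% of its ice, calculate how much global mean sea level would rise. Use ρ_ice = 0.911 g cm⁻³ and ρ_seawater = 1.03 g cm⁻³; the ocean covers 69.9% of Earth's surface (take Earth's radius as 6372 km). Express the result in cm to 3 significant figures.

Teseg: ice volume = 2.21×10^5 km² × 2110 m = 4.663×10^5 km³; 0.47 × 4.663×10^5 × (911/1030) = 1.938×10^5 km³ of water.
Korith: 0.47 × 419 km³ × (911/1030) = 174.2 km³ of water.
Total added water ≈ 1.940×10^14 m³ over 3.57×10^14 m² → Δh = 0.544 m = 54.4 cm.

≈ 54.4 cm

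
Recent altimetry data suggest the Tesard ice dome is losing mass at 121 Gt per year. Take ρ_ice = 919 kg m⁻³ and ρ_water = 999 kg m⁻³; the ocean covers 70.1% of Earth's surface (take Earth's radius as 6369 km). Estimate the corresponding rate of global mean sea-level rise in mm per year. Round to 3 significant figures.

≈ 0.339 mm/yr

ρ_w = 999 kg m⁻³. Annual water volume added = 121 Gt / ρ_w = 1.210×10^14 kg / 999 kg m⁻³ = 1.211×10^11 m³.
Δh per year = 1.211×10^11 / 3.57×10^14 = 3.39×10^-4 m = 0.339 mm.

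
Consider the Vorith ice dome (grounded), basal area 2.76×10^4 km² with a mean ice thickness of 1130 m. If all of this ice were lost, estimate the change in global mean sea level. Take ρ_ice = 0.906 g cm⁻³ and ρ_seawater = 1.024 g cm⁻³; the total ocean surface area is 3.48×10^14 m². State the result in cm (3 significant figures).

≈ 7.93 cm

Vorith: ice volume = 2.76×10^4 km² × 1130 m = 3.119×10^4 km³; 3.119×10^4 × (906/1024) = 2.759×10^4 km³ of water.
Spread over 3.48×10^14 m² of ocean, Δh = 2.759×10^13 / 3.48×10^14 = 0.0793 m = 7.93 cm.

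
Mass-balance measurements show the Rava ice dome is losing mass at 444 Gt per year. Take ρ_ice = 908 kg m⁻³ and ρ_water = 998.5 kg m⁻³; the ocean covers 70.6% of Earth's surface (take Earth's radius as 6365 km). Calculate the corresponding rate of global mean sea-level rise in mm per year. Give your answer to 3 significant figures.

≈ 1.24 mm/yr

ρ_w = 998.5 kg m⁻³. Annual water volume added = 444 Gt / ρ_w = 4.440×10^14 kg / 998.5 kg m⁻³ = 4.447×10^11 m³.
Δh per year = 4.447×10^11 / 3.59×10^14 = 1.24×10^-3 m = 1.24 mm.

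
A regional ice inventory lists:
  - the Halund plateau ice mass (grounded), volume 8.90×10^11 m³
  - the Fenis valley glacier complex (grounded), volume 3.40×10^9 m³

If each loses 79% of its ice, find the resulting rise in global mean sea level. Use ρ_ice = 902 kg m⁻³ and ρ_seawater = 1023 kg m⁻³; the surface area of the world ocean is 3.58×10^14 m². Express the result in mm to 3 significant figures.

≈ 1.74 mm

Halund: 0.79 × 8.90×10^11 m³ × (902/1023) = 6.199×10^11 m³ of water.
Fenis: 0.79 × 3.40×10^9 m³ × (902/1023) = 2.368×10^9 m³ of water.
Total added water ≈ 6.223×10^11 m³ over 3.58×10^14 m² → Δh = 1.74×10^-3 m = 1.74 mm.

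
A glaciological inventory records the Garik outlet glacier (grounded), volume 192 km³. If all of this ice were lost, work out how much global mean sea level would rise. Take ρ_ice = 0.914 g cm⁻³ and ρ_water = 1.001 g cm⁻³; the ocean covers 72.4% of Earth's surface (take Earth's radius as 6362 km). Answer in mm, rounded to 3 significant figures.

Garik: 192 km³ × (914/1001) = 175.3 km³ of water.
Spread over 3.68×10^14 m² of ocean, Δh = 1.753×10^11 / 3.68×10^14 = 4.76×10^-4 m = 0.476 mm.

≈ 0.476 mm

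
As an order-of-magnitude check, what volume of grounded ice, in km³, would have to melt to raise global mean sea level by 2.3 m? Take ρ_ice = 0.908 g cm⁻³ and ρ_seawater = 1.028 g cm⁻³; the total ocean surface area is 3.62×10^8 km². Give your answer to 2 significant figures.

Required water volume = Δh × A = 2.3 m × 3.62×10^14 m² = 8.326×10^14 m³ = 8.326×10^5 km³.
Ice volume = water volume × ρ_w/ρ_ice = 8.326×10^5 × 1028/908 = 9.4×10^5 km³.

≈ 9.4×10^5 km³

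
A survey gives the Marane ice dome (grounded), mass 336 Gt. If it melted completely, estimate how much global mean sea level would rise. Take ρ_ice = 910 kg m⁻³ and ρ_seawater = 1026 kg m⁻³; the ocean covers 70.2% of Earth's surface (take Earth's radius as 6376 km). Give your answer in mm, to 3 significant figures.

≈ 0.913 mm

Marane: 336 Gt = 3.360×10^14 kg; dividing by ρ_w = 1026 kg m⁻³ gives 3.275×10^11 m³ of water.
Spread over 3.59×10^14 m² of ocean, Δh = 3.275×10^11 / 3.59×10^14 = 9.13×10^-4 m = 0.913 mm.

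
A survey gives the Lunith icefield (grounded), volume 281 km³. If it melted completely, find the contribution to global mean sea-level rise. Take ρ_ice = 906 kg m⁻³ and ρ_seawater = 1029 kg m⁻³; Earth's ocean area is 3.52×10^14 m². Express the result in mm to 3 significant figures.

≈ 0.703 mm

Lunith: 281 km³ × (906/1029) = 247.4 km³ of water.
Spread over 3.52×10^14 m² of ocean, Δh = 2.474×10^11 / 3.52×10^14 = 7.03×10^-4 m = 0.703 mm.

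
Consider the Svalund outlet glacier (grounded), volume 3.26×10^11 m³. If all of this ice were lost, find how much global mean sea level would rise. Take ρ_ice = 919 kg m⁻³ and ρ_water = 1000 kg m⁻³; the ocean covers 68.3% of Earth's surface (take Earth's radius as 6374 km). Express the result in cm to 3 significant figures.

Svalund: 3.26×10^11 m³ × (919/1000) = 2.996×10^11 m³ of water.
Spread over 3.49×10^14 m² of ocean, Δh = 2.996×10^11 / 3.49×10^14 = 8.59×10^-4 m = 0.0859 cm.

≈ 0.0859 cm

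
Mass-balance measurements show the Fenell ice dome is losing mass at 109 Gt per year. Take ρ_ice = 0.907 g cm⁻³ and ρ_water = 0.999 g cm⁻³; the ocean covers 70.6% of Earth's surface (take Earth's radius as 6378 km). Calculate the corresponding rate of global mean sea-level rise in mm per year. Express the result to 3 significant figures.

≈ 0.302 mm/yr

ρ_w = 0.999 g cm⁻³ = 999 kg m⁻³. Annual water volume added = 109 Gt / ρ_w = 1.090×10^14 kg / 999 kg m⁻³ = 1.091×10^11 m³.
Δh per year = 1.091×10^11 / 3.61×10^14 = 3.02×10^-4 m = 0.302 mm.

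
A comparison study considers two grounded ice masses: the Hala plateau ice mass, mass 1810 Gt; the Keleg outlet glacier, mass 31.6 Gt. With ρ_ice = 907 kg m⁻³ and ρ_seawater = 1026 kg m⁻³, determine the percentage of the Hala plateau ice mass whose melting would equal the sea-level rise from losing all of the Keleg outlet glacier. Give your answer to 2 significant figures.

≈ 1.7 %

Equal sea-level rise means equal mass of meltwater, i.e. equal mass of ice lost.
Ice mass of Keleg: 3.160×10^13 kg; ice mass of Hala: 1.810×10^15 kg.
Fraction required = 3.160×10^13 / 1.810×10^15 = 0.0175 → 1.7 %.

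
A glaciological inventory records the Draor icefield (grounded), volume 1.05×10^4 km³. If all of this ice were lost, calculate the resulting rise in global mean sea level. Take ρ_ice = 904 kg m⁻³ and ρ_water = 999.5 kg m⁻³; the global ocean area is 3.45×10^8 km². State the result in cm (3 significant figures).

Draor: 1.05×10^4 km³ × (904/999.5) = 9497 km³ of water.
Spread over 3.45×10^14 m² of ocean, Δh = 9.497×10^12 / 3.45×10^14 = 0.0275 m = 2.75 cm.

≈ 2.75 cm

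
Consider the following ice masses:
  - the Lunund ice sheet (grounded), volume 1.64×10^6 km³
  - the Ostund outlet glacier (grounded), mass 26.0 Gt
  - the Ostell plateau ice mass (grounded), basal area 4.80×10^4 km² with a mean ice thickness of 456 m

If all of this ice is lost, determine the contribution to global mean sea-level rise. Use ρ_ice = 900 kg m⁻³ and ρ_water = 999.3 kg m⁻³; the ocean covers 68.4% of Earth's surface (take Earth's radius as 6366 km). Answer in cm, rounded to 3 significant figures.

Lunund: 1.64×10^6 km³ × (900/999.3) = 1.477×10^6 km³ of water.
Ostund: 26.0 Gt = 2.600×10^13 kg; dividing by ρ_w = 999.3 kg m⁻³ gives 2.602×10^10 m³ of water.
Ostell: ice volume = 4.80×10^4 km² × 456 m = 2.189×10^4 km³; 2.189×10^4 × (900/999.3) = 1.971×10^4 km³ of water.
Total added water ≈ 1.497×10^15 m³ over 3.48×10^14 m² → Δh = 4.30 m = 430 cm.

≈ 430 cm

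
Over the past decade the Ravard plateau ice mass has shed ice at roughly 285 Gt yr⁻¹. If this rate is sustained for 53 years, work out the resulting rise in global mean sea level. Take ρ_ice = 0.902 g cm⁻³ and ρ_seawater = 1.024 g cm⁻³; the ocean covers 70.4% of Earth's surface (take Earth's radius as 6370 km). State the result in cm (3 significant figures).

Total mass lost = 285 Gt/yr × 53 yr = 1.510×10^4 Gt = 1.510×10^16 kg.
ρ_w = 1.024 g cm⁻³ = 1024 kg m⁻³, so water volume = 1.510×10^16 / 1024 = 1.475×10^13 m³.
Δh = 1.475×10^13 / 3.59×10^14 = 0.0411 m = 4.11 cm.

≈ 4.11 cm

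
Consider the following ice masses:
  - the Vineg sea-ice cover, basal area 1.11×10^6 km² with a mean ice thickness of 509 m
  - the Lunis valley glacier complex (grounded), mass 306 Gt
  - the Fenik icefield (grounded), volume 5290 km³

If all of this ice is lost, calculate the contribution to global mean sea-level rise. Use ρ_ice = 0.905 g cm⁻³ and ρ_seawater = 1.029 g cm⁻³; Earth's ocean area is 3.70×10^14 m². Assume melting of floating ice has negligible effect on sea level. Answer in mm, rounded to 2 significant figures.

≈ 13 mm

The Vineg sea-ice cover is floating and already displaces its own weight of water, so its melt adds essentially nothing to sea level.
Lunis: 306 Gt = 3.060×10^14 kg; dividing by ρ_w = 1.029 g cm⁻³ = 1029 kg m⁻³ gives 2.974×10^11 m³ of water.
Fenik: 5290 km³ × (905/1029) = 4653 km³ of water.
Total added water ≈ 4.950×10^12 m³ over 3.70×10^14 m² → Δh = 0.0134 m = 13 mm.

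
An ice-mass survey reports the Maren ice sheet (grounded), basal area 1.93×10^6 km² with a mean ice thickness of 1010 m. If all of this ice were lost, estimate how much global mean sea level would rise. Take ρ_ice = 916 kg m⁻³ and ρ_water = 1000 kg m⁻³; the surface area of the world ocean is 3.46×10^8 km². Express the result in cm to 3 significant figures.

Maren: ice volume = 1.93×10^6 km² × 1010 m = 1.949×10^6 km³; 1.949×10^6 × (916/1000) = 1.786×10^6 km³ of water.
Spread over 3.46×10^14 m² of ocean, Δh = 1.786×10^15 / 3.46×10^14 = 5.16 m = 516 cm.

≈ 516 cm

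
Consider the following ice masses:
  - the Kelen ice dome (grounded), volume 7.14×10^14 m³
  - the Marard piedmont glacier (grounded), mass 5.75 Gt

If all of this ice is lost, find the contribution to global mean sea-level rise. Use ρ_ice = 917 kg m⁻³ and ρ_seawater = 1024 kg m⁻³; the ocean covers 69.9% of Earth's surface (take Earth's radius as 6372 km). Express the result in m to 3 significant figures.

Kelen: 7.14×10^14 m³ × (917/1024) = 6.394×10^14 m³ of water.
Marard: 5.75 Gt = 5.750×10^12 kg; dividing by ρ_w = 1024 kg m⁻³ gives 5.615×10^9 m³ of water.
Total added water ≈ 6.394×10^14 m³ over 3.57×10^14 m² → Δh = 1.79 m.

≈ 1.79 m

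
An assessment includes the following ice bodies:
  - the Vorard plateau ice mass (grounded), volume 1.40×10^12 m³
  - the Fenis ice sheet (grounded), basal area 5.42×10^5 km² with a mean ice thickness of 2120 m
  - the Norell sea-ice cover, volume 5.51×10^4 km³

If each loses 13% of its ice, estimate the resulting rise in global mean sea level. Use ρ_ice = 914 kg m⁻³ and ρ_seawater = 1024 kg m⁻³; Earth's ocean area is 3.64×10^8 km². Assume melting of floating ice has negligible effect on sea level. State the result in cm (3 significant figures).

≈ 36.7 cm

Vorard: 0.13 × 1.40×10^12 m³ × (914/1024) = 1.624×10^11 m³ of water.
Fenis: ice volume = 5.42×10^5 km² × 2120 m = 1.149×10^6 km³; 0.13 × 1.149×10^6 × (914/1024) = 1.333×10^5 km³ of water.
The Norell sea-ice cover is floating and already displaces its own weight of water, so its melt adds essentially nothing to sea level.
Total added water ≈ 1.335×10^14 m³ over 3.64×10^14 m² → Δh = 0.367 m = 36.7 cm.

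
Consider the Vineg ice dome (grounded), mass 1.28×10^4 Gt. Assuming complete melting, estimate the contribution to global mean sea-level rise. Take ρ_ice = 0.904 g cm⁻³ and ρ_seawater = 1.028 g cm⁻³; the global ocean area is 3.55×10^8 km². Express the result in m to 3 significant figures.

≈ 0.0351 m

Vineg: 1.28×10^4 Gt = 1.280×10^16 kg; dividing by ρ_w = 1.028 g cm⁻³ = 1028 kg m⁻³ gives 1.245×10^13 m³ of water.
Spread over 3.55×10^14 m² of ocean, Δh = 1.245×10^13 / 3.55×10^14 = 0.0351 m.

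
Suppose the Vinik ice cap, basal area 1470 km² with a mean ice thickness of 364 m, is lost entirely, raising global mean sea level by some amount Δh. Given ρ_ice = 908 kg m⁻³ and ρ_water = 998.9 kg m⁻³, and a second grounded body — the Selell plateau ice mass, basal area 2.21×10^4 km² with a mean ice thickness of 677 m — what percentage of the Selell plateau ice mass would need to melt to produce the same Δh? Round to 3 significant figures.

≈ 3.58 %

Equal sea-level rise means equal mass of meltwater, i.e. equal mass of ice lost.
Ice mass of Vinik: 4.859×10^14 kg; ice mass of Selell: 1.359×10^16 kg.
Fraction required = 4.859×10^14 / 1.359×10^16 = 0.0358 → 3.58 %.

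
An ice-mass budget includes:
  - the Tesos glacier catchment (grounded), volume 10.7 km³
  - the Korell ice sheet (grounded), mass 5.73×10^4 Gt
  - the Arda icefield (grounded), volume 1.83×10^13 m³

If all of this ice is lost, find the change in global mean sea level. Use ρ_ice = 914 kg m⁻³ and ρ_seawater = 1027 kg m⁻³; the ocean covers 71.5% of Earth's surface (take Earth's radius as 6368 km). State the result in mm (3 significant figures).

Tesos: 10.7 km³ × (914/1027) = 9.523 km³ of water.
Korell: 5.73×10^4 Gt = 5.730×10^16 kg; dividing by ρ_w = 1027 kg m⁻³ gives 5.579×10^13 m³ of water.
Arda: 1.83×10^13 m³ × (914/1027) = 1.629×10^13 m³ of water.
Total added water ≈ 7.209×10^13 m³ over 3.64×10^14 m² → Δh = 0.198 m = 198 mm.

≈ 198 mm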